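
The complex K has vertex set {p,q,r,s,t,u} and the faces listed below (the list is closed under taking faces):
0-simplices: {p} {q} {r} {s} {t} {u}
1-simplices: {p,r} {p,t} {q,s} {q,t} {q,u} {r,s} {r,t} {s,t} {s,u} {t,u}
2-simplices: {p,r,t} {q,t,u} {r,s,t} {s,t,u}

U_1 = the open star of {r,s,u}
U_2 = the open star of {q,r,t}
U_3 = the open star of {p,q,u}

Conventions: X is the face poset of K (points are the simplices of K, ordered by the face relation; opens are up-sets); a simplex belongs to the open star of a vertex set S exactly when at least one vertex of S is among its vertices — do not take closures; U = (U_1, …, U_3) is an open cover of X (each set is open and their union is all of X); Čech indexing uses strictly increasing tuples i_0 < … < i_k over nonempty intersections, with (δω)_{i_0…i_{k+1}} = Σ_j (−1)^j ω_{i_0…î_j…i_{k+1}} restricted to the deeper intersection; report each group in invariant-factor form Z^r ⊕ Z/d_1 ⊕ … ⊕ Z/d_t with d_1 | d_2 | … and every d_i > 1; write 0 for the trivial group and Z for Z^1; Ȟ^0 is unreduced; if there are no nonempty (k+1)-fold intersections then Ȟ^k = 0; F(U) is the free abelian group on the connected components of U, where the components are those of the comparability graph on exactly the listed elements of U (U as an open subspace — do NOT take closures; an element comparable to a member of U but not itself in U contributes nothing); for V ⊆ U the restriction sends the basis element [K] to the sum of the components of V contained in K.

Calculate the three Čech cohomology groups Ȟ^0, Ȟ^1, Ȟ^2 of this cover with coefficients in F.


intersection data:
  U1={{r},{s},{u},{p,r},{q,s},{q,u},{r,s},{r,t},{s,t},{s,u},{t,u},{p,r,t},{q,t,u},{r,s,t},{s,t,u}} U2={{q},{r},{t},{p,r},{p,t},{q,s},{q,t},{q,u},{r,s},{r,t},{s,t},{t,u},{p,r,t},{q,t,u},{r,s,t},{s,t,u}} U3={{p},{q},{u},{p,r},{p,t},{q,s},{q,t},{q,u},{s,u},{t,u},{p,r,t},{q,t,u},{s,t,u}}
  U12={{r},{p,r},{q,s},{q,u},{r,s},{r,t},{s,t},{t,u},{p,r,t},{q,t,u},{r,s,t},{s,t,u}} U13={{u},{p,r},{q,s},{q,u},{s,u},{t,u},{p,r,t},{q,t,u},{s,t,u}} U23={{q},{p,r},{p,t},{q,s},{q,t},{q,u},{t,u},{p,r,t},{q,t,u},{s,t,u}}
  U123={{p,r},{q,s},{q,u},{t,u},{p,r,t},{q,t,u},{s,t,u}}
components per intersection:
  U1: {{r},{s},{u},{p,r},{q,s},{q,u},{r,s},{r,t},{s,t},{s,u},{t,u},{p,r,t},{q,t,u},{r,s,t},{s,t,u}}
  U2: {{q},{r},{t},{p,r},{p,t},{q,s},{q,t},{q,u},{r,s},{r,t},{s,t},{t,u},{p,r,t},{q,t,u},{r,s,t},{s,t,u}}
  U3: {{p},{p,r},{p,t},{p,r,t}} {{q},{u},{q,s},{q,t},{q,u},{s,u},{t,u},{q,t,u},{s,t,u}}
  U12: {{r},{p,r},{q,u},{r,s},{r,t},{s,t},{t,u},{p,r,t},{q,t,u},{r,s,t},{s,t,u}} {{q,s}}
  U13: {{u},{q,u},{s,u},{t,u},{q,t,u},{s,t,u}} {{p,r},{p,r,t}} {{q,s}}
  U23: {{q},{q,s},{q,t},{q,u},{t,u},{q,t,u},{s,t,u}} {{p,r},{p,t},{p,r,t}}
  U123: {{p,r},{p,r,t}} {{q,s}} {{q,u},{t,u},{q,t,u},{s,t,u}}
C dims 4,7,3; δ0: rk 3, SNF 1^3; δ1: rk 3, SNF 1^3
Ȟ^0 = (4 − 3) − 0 = 1, so Ȟ^0 ≅ Z
Ȟ^1 = (7 − 3) − 3 = 1, so Ȟ^1 ≅ Z
Ȟ^2 = (3 − 0) − 3 = 0, so Ȟ^2 ≅ 0

Ȟ^0 ≅ Z, Ȟ^1 ≅ Z, Ȟ^2 ≅ 0


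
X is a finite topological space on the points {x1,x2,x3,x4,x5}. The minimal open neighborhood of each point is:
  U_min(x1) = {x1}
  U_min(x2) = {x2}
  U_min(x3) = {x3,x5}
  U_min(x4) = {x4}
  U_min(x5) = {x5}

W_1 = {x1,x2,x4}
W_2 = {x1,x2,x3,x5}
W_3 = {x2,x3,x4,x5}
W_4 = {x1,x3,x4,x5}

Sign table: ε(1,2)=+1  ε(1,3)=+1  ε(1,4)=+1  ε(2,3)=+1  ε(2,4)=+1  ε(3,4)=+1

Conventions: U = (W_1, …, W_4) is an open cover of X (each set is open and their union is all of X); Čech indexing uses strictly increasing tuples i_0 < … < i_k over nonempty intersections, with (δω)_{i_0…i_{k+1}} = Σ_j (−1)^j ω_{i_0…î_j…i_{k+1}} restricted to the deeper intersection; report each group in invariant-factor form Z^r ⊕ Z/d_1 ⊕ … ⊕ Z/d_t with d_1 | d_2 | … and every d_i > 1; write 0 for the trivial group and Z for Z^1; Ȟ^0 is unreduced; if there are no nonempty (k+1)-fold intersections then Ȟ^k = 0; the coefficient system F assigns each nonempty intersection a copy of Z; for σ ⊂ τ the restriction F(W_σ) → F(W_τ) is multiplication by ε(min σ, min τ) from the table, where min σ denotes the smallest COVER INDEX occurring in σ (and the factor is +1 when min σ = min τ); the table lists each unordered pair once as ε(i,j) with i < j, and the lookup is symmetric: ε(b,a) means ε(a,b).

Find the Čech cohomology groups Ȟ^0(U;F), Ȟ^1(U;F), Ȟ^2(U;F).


Ȟ^0 ≅ Z, Ȟ^1 ≅ 0, Ȟ^2 ≅ Z

intersection data:
  W12={x1,x2} W13={x2,x4} W14={x1,x4} W23={x2,x3,x5} W24={x1,x3,x5} W34={x3,x4,x5}
  W123={x2} W124={x1} W134={x4} W234={x3,x5}
C dims 4,6,4; δ0: rk 3, SNF 1^3; δ1: rk 3, SNF 1^3
Ȟ^0 = (4 − 3) − 0 = 1, so Ȟ^0 ≅ Z
Ȟ^1 = (6 − 3) − 3 = 0, so Ȟ^1 ≅ 0
Ȟ^2 = (4 − 0) − 3 = 1, so Ȟ^2 ≅ Z


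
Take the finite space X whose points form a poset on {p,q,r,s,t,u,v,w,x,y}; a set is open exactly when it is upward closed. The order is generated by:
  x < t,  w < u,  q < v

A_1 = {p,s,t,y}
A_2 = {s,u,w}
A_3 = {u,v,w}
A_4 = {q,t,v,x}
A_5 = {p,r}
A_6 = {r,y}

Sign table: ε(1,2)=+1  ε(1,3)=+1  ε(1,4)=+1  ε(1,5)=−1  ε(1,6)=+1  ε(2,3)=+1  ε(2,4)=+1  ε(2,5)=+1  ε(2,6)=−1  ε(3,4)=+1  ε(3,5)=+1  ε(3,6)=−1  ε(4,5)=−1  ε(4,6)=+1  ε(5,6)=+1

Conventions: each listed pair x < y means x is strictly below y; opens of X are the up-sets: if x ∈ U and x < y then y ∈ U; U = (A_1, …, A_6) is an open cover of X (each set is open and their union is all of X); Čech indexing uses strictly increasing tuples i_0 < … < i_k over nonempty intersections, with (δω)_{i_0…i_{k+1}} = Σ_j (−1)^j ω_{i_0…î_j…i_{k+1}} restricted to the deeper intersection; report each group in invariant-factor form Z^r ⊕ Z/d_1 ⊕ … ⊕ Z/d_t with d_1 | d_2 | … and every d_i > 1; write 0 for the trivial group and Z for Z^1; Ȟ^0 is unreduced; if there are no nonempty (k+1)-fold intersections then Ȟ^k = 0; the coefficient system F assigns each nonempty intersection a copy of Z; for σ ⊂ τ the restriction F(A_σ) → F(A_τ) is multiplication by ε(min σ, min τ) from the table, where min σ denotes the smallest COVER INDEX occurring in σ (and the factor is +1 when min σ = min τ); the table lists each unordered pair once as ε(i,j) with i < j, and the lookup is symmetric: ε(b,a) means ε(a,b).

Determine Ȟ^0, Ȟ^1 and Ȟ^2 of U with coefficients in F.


Ȟ^0(U;F) ≅ 0,  Ȟ^1(U;F) ≅ Z ⊕ Z/2,  Ȟ^2(U;F) ≅ 0

cover nerve:
  A12={s} A14={t} A15={p} A16={y} A23={u,w} A34={v} A56={r}
C dims 6,7; δ0: rk 6, SNF 1^5·2
Ȟ^0: (6−6)−0=0 ⇒ 0
Ȟ^1: (7−0)−6=1 plus torsion [2] ⇒ Z ⊕ Z/2
Ȟ^2: (0−0)−0=0 ⇒ 0


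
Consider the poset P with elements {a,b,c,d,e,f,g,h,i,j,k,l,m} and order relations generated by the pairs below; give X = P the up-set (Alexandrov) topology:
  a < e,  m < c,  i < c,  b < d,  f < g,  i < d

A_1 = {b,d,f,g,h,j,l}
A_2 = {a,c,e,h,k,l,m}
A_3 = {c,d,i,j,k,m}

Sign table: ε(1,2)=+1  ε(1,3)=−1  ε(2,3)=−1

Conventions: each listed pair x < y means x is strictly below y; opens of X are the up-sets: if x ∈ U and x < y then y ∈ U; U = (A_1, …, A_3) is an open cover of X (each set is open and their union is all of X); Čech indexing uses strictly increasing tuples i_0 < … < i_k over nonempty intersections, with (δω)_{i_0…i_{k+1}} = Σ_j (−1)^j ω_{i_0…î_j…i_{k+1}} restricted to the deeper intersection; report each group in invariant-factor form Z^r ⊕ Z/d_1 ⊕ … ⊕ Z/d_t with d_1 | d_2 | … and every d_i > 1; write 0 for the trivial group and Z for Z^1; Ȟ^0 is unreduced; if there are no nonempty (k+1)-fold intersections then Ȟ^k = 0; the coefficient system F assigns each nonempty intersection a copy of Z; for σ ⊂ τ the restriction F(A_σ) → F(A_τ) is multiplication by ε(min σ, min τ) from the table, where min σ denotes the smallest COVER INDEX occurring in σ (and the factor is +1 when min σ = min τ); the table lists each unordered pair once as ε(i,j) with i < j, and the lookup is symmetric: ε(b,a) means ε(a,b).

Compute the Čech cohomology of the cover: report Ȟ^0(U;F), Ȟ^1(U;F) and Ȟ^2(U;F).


cover nerve:
  A12={h,l} A13={d,j} A23={c,k,m}
C dims 3,3; δ0: rk 2, SNF 1^2
Ȟ^0: (3−2)−0=1 ⇒ Z
Ȟ^1: (3−0)−2=1 ⇒ Z
Ȟ^2: (0−0)−0=0 ⇒ 0

Ȟ^0(U;F) ≅ Z; Ȟ^1(U;F) ≅ Z; Ȟ^2(U;F) ≅ 0


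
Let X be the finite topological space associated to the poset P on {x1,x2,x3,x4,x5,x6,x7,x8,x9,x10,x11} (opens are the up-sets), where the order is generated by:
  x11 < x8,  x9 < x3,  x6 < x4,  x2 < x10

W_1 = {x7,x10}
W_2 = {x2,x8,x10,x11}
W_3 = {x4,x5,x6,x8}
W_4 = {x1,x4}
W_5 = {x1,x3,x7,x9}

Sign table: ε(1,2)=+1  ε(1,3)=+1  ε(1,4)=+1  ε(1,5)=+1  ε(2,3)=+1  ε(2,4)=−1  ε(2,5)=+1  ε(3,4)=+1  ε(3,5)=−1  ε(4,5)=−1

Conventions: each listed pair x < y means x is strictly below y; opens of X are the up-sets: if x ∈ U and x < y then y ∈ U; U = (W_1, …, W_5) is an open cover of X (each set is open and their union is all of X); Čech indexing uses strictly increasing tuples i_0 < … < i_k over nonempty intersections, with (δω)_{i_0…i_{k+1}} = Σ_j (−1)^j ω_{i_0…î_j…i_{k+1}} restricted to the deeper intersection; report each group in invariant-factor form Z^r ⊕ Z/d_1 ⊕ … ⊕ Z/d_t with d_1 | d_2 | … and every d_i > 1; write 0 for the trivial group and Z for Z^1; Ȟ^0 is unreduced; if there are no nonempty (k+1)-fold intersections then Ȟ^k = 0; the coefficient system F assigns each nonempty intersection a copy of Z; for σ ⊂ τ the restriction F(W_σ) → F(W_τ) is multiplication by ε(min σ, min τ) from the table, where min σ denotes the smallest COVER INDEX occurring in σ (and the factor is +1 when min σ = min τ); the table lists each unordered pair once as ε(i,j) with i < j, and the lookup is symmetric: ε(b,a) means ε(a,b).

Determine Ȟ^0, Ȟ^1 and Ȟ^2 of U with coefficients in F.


Ȟ^0(U;F) ≅ 0; Ȟ^1(U;F) ≅ Z/2; Ȟ^2(U;F) ≅ 0

nerve of the cover:
  W12={x10} W15={x7} W23={x8} W34={x4} W45={x1}
C dims 5,5; δ0: rk 5, SNF 1^4·2
Ȟ^0 = (5 − 5) − 0 = 0, so Ȟ^0 ≅ 0
Ȟ^1 = (5 − 0) − 5 = 0 plus torsion [2], so Ȟ^1 ≅ Z/2
Ȟ^2 = (0 − 0) − 0 = 0, so Ȟ^2 ≅ 0


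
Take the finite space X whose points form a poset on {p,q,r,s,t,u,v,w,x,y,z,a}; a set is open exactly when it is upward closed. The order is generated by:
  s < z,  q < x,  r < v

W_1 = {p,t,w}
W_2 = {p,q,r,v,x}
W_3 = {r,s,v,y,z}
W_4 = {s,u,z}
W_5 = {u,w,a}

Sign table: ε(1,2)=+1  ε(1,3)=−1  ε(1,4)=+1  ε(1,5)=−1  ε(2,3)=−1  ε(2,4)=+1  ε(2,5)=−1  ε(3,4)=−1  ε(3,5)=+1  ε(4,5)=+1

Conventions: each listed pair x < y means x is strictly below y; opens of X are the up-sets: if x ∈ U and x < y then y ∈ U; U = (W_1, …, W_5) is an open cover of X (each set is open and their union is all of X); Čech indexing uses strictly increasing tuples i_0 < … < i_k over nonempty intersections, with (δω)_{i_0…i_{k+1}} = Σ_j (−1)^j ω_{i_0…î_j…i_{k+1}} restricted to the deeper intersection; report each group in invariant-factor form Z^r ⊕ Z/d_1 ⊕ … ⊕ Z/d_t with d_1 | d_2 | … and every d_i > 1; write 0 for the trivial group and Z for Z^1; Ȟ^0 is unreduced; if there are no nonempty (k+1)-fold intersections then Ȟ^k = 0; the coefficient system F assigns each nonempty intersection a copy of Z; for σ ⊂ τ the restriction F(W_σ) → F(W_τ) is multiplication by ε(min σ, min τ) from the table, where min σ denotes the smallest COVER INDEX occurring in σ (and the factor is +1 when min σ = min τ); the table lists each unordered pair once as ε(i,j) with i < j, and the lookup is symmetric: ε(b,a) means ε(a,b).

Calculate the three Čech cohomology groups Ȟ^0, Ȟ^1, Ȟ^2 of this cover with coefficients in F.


cover nerve:
  W12={p} W15={w} W23={r,v} W34={s,z} W45={u}
C dims 5,5; δ0: rk 5, SNF 1^4·2
Ȟ^0: (5−5)−0=0 ⇒ 0
Ȟ^1: (5−0)−5=0 plus torsion [2] ⇒ Z/2
Ȟ^2: (0−0)−0=0 ⇒ 0

Ȟ^0(U;F) ≅ 0, Ȟ^1(U;F) ≅ Z/2, Ȟ^2(U;F) ≅ 0


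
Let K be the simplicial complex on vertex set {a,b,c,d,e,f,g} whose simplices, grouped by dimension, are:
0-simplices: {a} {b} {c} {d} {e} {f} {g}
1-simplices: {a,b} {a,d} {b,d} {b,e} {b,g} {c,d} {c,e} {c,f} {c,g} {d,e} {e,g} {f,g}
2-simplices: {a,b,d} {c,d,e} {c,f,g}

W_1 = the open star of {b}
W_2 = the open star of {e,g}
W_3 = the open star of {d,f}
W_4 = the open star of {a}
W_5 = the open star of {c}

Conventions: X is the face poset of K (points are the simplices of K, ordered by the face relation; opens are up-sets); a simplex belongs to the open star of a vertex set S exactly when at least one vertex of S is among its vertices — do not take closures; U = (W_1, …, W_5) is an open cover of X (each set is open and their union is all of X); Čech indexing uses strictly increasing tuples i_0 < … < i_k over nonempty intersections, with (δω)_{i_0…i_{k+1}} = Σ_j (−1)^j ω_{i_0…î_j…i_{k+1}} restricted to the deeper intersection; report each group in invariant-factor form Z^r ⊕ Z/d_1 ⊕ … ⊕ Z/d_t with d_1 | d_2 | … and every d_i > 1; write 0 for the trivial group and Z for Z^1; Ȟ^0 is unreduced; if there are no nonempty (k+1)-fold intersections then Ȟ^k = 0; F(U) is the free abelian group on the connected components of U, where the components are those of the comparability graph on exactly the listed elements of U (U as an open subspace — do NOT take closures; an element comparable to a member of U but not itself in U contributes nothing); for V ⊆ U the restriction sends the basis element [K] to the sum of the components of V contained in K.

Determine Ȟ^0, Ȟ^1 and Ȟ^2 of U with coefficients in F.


nerve simplices:
  W1={{b},{a,b},{b,d},{b,e},{b,g},{a,b,d}} W2={{e},{g},{b,e},{b,g},{c,e},{c,g},{d,e},{e,g},{f,g},{c,d,e},{c,f,g}} W3={{d},{f},{a,d},{b,d},{c,d},{c,f},{d,e},{f,g},{a,b,d},{c,d,e},{c,f,g}} W4={{a},{a,b},{a,d},{a,b,d}} W5={{c},{c,d},{c,e},{c,f},{c,g},{c,d,e},{c,f,g}}
  W12={{b,e},{b,g}} W13={{b,d},{a,b,d}} W14={{a,b},{a,b,d}} W23={{d,e},{f,g},{c,d,e},{c,f,g}} W25={{c,e},{c,g},{c,d,e},{c,f,g}} W34={{a,d},{a,b,d}} W35={{c,d},{c,f},{c,d,e},{c,f,g}}
  W134={{a,b,d}} W235={{c,d,e},{c,f,g}}
components per intersection:
  W1: {{b},{a,b},{b,d},{b,e},{b,g},{a,b,d}}
  W2: {{e},{g},{b,e},{b,g},{c,e},{c,g},{d,e},{e,g},{f,g},{c,d,e},{c,f,g}}
  W3: {{d},{a,d},{b,d},{c,d},{d,e},{a,b,d},{c,d,e}} {{f},{c,f},{f,g},{c,f,g}}
  W4: {{a},{a,b},{a,d},{a,b,d}}
  W5: {{c},{c,d},{c,e},{c,f},{c,g},{c,d,e},{c,f,g}}
  W12: {{b,e}} {{b,g}}
  W13: {{b,d},{a,b,d}}
  W14: {{a,b},{a,b,d}}
  W23: {{d,e},{c,d,e}} {{f,g},{c,f,g}}
  W25: {{c,e},{c,d,e}} {{c,g},{c,f,g}}
  W34: {{a,d},{a,b,d}}
  W35: {{c,d},{c,d,e}} {{c,f},{c,f,g}}
  W134: {{a,b,d}}
  W235: {{c,d,e}} {{c,f,g}}
C dims 6,11,3; δ0: rk 5, SNF 1^5; δ1: rk 3, SNF 1^3
degree 0: 6−5−0 = 1 → Ȟ^0 ≅ Z
degree 1: 11−3−5 = 3 → Ȟ^1 ≅ Z^3
degree 2: 3−0−3 = 0 → Ȟ^2 ≅ 0

Ȟ^0(U;F) ≅ Z,  Ȟ^1(U;F) ≅ Z^3,  Ȟ^2(U;F) ≅ 0


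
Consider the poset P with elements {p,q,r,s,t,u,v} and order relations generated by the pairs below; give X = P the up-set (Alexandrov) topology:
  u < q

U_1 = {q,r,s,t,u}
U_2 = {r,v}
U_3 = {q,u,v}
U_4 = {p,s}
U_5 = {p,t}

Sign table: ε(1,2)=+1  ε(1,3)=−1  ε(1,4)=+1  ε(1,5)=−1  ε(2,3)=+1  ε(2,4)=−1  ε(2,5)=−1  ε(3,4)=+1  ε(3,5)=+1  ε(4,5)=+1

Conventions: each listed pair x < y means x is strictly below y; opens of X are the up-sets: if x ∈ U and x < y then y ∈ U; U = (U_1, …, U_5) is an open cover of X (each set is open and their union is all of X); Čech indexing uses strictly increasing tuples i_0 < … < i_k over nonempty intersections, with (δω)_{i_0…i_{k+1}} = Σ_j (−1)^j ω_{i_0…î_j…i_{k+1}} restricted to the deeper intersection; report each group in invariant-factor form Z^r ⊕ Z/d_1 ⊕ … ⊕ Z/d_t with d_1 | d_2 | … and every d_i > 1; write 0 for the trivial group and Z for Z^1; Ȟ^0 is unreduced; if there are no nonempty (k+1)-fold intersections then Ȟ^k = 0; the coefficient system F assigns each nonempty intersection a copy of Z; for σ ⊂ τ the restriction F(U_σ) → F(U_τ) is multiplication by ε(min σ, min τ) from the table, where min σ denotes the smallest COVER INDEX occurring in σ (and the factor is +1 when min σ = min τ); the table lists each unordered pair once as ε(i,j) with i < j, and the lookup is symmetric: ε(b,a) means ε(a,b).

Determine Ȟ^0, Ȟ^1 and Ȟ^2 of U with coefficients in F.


Ȟ^0(U;F) ≅ 0; Ȟ^1(U;F) ≅ Z ⊕ Z/2; Ȟ^2(U;F) ≅ 0

nonempty overlaps:
  U12={r} U13={q,u} U14={s} U15={t} U23={v} U45={p}
C dims 5,6; δ0: rk 5, SNF 1^4·2
degree 0: 5−5−0 = 0 → Ȟ^0 ≅ 0
degree 1: 6−0−5 = 1 plus torsion [2] → Ȟ^1 ≅ Z ⊕ Z/2
degree 2: 0−0−0 = 0 → Ȟ^2 ≅ 0


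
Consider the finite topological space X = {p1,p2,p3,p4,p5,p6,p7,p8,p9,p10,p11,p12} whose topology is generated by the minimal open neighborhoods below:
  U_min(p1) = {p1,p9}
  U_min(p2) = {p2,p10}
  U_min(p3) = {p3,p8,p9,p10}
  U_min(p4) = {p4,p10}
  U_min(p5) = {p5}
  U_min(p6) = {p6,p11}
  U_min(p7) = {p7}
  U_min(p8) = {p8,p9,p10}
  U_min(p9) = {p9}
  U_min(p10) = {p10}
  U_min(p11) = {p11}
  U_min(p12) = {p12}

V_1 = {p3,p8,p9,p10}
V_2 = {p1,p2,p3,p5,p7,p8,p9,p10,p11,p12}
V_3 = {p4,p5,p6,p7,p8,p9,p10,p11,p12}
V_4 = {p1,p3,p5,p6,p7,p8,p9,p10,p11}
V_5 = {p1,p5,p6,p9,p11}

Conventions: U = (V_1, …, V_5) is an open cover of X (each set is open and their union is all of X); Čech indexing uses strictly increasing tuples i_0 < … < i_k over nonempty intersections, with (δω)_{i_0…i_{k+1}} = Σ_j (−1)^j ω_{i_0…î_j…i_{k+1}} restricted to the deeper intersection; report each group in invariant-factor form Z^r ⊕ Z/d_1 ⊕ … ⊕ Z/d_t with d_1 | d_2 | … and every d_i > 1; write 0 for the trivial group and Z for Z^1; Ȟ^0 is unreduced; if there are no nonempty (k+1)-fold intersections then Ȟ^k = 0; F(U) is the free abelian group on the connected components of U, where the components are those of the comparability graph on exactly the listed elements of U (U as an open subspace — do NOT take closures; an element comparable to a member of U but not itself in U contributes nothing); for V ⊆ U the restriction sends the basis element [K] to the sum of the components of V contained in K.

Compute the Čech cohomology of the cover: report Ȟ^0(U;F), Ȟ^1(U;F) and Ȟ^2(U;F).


Ȟ^0(U;F) ≅ Z^5,  Ȟ^1(U;F) ≅ 0,  Ȟ^2(U;F) ≅ 0

nerve simplices:
  V12={p3,p8,p9,p10} V13={p8,p9,p10} V14={p3,p8,p9,p10} V15={p9} V23={p5,p7,p8,p9,p10,p11,p12} V24={p1,p3,p5,p7,p8,p9,p10,p11} V25={p1,p5,p9,p11} V34={p5,p6,p7,p8,p9,p10,p11} V35={p5,p6,p9,p11} V45={p1,p5,p6,p9,p11}
  V123={p8,p9,p10} V124={p3,p8,p9,p10} V125={p9} V134={p8,p9,p10} V135={p9} V145={p9} V234={p5,p7,p8,p9,p10,p11} V235={p5,p9,p11} V245={p1,p5,p9,p11} V345={p5,p6,p9,p11}
  V1234={p8,p9,p10} V1235={p9} V1245={p9} V1345={p9} V2345={p5,p9,p11}
  V12345={p9}
components per intersection:
  V1: {p3,p8,p9,p10}
  V2: {p1,p2,p3,p8,p9,p10} {p5} {p7} {p11} {p12}
  V3: {p4,p8,p9,p10} {p5} {p6,p11} {p7} {p12}
  V4: {p1,p3,p8,p9,p10} {p5} {p6,p11} {p7}
  V5: {p1,p9} {p5} {p6,p11}
  V12: {p3,p8,p9,p10}
  V13: {p8,p9,p10}
  V14: {p3,p8,p9,p10}
  V15: {p9}
  V23: {p5} {p7} {p8,p9,p10} {p11} {p12}
  V24: {p1,p3,p8,p9,p10} {p5} {p7} {p11}
  V25: {p1,p9} {p5} {p11}
  V34: {p5} {p6,p11} {p7} {p8,p9,p10}
  V35: {p5} {p6,p11} {p9}
  V45: {p1,p9} {p5} {p6,p11}
  V123: {p8,p9,p10}
  V124: {p3,p8,p9,p10}
  V125: {p9}
  V134: {p8,p9,p10}
  V135: {p9}
  V145: {p9}
  V234: {p5} {p7} {p8,p9,p10} {p11}
  V235: {p5} {p9} {p11}
  V245: {p1,p9} {p5} {p11}
  V345: {p5} {p6,p11} {p9}
  V1234: {p8,p9,p10}
  V1235: {p9}
  V1245: {p9}
  V1345: {p9}
  V2345: {p5} {p9} {p11}
  V12345: {p9}
C dims 18,26,19,7; δ0: rk 13, SNF 1^13; δ1: rk 13, SNF 1^13; δ2: rk 6, SNF 1^6
degree 0: 18−13−0 = 5 → Ȟ^0 ≅ Z^5
degree 1: 26−13−13 = 0 → Ȟ^1 ≅ 0
degree 2: 19−6−13 = 0 → Ȟ^2 ≅ 0


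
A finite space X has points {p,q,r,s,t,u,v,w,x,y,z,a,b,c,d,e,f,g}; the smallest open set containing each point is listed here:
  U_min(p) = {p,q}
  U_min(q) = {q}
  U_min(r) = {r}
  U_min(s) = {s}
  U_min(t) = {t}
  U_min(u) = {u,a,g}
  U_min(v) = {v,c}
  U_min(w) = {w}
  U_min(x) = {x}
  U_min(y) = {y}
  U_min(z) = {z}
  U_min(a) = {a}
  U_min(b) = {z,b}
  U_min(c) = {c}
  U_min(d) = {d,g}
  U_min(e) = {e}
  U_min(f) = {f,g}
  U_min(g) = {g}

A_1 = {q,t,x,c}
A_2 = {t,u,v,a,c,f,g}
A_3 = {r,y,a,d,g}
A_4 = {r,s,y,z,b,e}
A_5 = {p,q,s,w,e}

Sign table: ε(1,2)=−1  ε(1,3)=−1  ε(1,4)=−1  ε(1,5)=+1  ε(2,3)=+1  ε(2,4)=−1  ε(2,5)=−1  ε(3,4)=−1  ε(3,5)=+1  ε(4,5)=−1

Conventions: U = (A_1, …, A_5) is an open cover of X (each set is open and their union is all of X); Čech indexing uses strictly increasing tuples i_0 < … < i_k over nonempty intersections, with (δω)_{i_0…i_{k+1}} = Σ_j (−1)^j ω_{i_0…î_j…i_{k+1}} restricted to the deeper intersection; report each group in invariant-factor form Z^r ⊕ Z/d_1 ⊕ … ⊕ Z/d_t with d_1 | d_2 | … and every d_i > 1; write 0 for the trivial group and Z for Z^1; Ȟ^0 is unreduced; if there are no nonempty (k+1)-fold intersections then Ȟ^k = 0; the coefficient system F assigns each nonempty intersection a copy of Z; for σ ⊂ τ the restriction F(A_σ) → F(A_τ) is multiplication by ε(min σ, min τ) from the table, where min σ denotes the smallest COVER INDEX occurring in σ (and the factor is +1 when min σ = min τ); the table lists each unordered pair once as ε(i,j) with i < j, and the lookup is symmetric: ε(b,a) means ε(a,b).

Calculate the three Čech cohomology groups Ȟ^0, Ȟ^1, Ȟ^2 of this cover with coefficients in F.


Ȟ^0 = 0, Ȟ^1 = Z/2 and Ȟ^2 = 0

nerve of the cover:
  A12={t,c} A15={q} A23={a,g} A34={r,y} A45={s,e}
C dims 5,5; δ0: rk 5, SNF 1^4·2
Ȟ^0 = (5 − 5) − 0 = 0, so Ȟ^0 ≅ 0
Ȟ^1 = (5 − 0) − 5 = 0 plus torsion [2], so Ȟ^1 ≅ Z/2
Ȟ^2 = (0 − 0) − 0 = 0, so Ȟ^2 ≅ 0


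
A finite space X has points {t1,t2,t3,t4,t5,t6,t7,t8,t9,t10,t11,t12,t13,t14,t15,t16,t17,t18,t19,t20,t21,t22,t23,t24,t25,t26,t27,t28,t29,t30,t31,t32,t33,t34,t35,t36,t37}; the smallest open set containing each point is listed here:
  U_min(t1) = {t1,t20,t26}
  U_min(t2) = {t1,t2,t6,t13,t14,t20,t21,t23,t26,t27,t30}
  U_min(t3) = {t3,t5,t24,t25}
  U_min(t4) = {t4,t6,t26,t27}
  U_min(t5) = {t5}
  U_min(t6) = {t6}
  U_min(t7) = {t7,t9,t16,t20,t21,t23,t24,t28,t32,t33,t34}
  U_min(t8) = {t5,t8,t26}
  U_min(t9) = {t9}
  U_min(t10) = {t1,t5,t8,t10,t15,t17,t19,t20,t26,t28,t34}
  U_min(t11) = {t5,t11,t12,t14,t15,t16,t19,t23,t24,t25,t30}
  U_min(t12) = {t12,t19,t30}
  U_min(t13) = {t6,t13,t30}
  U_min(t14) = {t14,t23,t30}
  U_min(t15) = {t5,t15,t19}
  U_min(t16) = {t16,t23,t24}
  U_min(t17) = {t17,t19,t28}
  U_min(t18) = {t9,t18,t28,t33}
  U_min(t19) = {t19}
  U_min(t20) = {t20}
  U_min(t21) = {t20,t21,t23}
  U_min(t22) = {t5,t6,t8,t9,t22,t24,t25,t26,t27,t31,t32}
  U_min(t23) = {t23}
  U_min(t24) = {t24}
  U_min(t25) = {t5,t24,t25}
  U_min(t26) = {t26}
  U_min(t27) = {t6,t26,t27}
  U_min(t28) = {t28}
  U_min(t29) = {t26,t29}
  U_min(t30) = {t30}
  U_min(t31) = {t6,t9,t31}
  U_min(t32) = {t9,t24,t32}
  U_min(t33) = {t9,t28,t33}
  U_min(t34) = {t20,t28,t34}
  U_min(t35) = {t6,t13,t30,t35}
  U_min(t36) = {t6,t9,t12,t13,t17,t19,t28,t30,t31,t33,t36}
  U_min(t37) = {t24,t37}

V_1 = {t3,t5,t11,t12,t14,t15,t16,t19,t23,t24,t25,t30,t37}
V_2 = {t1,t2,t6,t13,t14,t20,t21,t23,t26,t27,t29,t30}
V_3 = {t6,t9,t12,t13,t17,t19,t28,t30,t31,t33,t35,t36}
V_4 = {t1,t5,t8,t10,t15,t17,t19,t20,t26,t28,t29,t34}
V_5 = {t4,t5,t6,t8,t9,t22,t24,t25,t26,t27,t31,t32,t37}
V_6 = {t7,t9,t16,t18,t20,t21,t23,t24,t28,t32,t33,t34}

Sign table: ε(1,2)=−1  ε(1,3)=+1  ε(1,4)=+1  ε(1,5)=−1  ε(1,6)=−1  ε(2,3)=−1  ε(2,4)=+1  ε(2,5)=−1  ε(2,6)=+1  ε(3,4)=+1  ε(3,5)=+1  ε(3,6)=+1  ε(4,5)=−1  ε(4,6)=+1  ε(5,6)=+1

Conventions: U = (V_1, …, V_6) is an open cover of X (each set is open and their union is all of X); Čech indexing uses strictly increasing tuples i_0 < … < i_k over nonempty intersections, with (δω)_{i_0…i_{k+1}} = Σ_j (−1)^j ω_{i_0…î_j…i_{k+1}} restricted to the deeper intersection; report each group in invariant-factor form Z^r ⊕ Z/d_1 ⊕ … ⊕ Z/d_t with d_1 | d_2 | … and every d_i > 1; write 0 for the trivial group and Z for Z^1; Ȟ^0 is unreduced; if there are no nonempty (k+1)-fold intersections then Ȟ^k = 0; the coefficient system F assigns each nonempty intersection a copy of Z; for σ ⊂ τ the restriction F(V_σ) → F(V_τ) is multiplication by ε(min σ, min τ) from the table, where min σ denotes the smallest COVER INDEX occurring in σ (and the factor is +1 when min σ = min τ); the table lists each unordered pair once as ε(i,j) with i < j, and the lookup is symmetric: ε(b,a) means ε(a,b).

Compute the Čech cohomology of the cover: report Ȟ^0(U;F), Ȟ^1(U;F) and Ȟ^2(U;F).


nerve of the cover:
  V12={t14,t23,t30} V13={t12,t19,t30} V14={t5,t15,t19} V15={t5,t24,t25,t37} V16={t16,t23,t24} V23={t6,t13,t30} V24={t1,t20,t26,t29} V25={t6,t26,t27} V26={t20,t21,t23} V34={t17,t19,t28} V35={t6,t9,t31} V36={t9,t28,t33} V45={t5,t8,t26} V46={t20,t28,t34} V56={t9,t24,t32}
  V123={t30} V126={t23} V134={t19} V145={t5} V156={t24} V235={t6} V245={t26} V246={t20} V346={t28} V356={t9}
C dims 6,15,10; δ0: rk 6, SNF 1^5·2; δ1: rk 9, SNF 1^9
Ȟ^0 = (6 − 6) − 0 = 0, so Ȟ^0 ≅ 0
Ȟ^1 = (15 − 9) − 6 = 0 plus torsion [2], so Ȟ^1 ≅ Z/2
Ȟ^2 = (10 − 0) − 9 = 1, so Ȟ^2 ≅ Z

Ȟ^0 = 0, Ȟ^1 = Z/2 and Ȟ^2 = Z


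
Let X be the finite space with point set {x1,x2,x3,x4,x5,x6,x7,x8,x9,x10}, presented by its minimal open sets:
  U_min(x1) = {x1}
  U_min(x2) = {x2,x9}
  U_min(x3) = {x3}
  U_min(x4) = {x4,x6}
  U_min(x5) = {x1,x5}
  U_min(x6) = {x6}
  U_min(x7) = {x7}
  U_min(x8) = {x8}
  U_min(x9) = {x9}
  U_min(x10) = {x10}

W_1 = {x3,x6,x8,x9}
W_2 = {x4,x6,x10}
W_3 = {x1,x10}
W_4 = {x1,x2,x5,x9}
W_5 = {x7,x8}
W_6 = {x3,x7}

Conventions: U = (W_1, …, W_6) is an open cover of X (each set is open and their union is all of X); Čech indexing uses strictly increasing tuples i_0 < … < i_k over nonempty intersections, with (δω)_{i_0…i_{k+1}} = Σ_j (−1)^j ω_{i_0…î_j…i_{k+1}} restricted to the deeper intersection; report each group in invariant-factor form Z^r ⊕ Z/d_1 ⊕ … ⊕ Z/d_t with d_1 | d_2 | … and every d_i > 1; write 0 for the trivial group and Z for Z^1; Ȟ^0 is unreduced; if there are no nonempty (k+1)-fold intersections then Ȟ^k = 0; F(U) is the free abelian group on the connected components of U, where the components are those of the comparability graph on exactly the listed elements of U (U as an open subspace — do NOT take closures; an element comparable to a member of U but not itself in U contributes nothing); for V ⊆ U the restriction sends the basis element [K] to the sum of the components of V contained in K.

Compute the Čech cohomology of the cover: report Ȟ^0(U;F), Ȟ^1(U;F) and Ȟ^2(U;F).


Ȟ^0 = Z^7, Ȟ^1 = 0 and Ȟ^2 = 0

nerve of the cover:
  W12={x6} W14={x9} W15={x8} W16={x3} W23={x10} W34={x1} W56={x7}
components per intersection:
  W1: {x3} {x6} {x8} {x9}
  W2: {x4,x6} {x10}
  W3: {x1} {x10}
  W4: {x1,x5} {x2,x9}
  W5: {x7} {x8}
  W6: {x3} {x7}
  W12: {x6}
  W14: {x9}
  W15: {x8}
  W16: {x3}
  W23: {x10}
  W34: {x1}
  W56: {x7}
C dims 14,7; δ0: rk 7, SNF 1^7
Ȟ^0 = (14 − 7) − 0 = 7, so Ȟ^0 ≅ Z^7
Ȟ^1 = (7 − 0) − 7 = 0, so Ȟ^1 ≅ 0
Ȟ^2 = (0 − 0) − 0 = 0, so Ȟ^2 ≅ 0


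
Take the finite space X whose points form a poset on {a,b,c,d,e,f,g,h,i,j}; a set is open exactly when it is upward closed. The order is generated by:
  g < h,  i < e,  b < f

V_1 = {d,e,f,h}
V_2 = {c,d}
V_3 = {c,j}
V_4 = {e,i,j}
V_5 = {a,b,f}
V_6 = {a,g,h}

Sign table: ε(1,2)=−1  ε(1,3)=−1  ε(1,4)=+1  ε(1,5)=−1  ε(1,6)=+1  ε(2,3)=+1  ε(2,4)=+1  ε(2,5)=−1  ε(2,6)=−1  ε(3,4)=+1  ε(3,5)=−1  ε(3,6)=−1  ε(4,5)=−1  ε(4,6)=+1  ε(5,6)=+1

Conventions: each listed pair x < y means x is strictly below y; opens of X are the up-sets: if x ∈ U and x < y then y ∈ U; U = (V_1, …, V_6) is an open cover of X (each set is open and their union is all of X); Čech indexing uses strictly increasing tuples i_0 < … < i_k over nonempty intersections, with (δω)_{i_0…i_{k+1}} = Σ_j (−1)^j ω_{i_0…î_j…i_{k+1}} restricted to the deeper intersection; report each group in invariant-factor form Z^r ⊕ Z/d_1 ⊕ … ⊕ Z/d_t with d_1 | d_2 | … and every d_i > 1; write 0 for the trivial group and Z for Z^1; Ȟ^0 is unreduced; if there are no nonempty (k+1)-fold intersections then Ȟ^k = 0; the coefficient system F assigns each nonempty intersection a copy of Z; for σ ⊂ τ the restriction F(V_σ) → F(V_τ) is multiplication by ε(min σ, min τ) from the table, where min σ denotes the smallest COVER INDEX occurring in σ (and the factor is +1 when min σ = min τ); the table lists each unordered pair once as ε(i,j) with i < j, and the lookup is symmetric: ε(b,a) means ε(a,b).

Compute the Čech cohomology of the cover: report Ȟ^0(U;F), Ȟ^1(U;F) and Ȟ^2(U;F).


Ȟ^0 ≅ 0; Ȟ^1 ≅ Z ⊕ Z/2; Ȟ^2 ≅ 0

nerve of the cover:
  V12={d} V14={e} V15={f} V16={h} V23={c} V34={j} V56={a}
C dims 6,7; δ0: rk 6, SNF 1^5·2
Ȟ^0 = (6 − 6) − 0 = 0, so Ȟ^0 ≅ 0
Ȟ^1 = (7 − 0) − 6 = 1 plus torsion [2], so Ȟ^1 ≅ Z ⊕ Z/2
Ȟ^2 = (0 − 0) − 0 = 0, so Ȟ^2 ≅ 0


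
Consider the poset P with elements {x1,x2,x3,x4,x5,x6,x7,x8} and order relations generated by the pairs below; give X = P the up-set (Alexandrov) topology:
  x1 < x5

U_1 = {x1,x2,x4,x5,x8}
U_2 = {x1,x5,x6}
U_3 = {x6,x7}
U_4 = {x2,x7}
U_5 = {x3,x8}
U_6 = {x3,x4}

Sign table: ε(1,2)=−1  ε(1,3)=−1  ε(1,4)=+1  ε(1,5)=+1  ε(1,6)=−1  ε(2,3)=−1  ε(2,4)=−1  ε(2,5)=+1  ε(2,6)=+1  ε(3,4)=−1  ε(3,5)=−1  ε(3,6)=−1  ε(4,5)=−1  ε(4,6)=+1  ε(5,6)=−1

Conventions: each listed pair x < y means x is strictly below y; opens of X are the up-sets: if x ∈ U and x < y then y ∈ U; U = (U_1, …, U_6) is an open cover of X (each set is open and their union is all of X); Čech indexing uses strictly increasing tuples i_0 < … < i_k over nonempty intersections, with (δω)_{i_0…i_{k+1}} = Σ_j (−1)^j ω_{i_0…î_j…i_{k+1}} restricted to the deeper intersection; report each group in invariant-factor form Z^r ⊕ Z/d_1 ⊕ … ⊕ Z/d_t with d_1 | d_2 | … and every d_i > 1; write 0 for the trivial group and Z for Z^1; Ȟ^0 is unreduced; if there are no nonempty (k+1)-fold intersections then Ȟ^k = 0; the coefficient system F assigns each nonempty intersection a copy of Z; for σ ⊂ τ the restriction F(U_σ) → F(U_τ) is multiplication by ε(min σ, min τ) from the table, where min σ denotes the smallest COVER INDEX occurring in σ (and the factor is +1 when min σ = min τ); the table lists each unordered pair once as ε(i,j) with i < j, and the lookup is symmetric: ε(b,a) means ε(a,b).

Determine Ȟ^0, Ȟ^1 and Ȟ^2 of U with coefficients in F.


nonempty intersections:
  U12={x1,x5} U14={x2} U15={x8} U16={x4} U23={x6} U34={x7} U56={x3}
C dims 6,7; δ0: rk 6, SNF 1^5·2
Ȟ^0: (6−6)−0=0 ⇒ 0
Ȟ^1: (7−0)−6=1 plus torsion [2] ⇒ Z ⊕ Z/2
Ȟ^2: (0−0)−0=0 ⇒ 0

Ȟ^0 = 0, Ȟ^1 = Z ⊕ Z/2 and Ȟ^2 = 0


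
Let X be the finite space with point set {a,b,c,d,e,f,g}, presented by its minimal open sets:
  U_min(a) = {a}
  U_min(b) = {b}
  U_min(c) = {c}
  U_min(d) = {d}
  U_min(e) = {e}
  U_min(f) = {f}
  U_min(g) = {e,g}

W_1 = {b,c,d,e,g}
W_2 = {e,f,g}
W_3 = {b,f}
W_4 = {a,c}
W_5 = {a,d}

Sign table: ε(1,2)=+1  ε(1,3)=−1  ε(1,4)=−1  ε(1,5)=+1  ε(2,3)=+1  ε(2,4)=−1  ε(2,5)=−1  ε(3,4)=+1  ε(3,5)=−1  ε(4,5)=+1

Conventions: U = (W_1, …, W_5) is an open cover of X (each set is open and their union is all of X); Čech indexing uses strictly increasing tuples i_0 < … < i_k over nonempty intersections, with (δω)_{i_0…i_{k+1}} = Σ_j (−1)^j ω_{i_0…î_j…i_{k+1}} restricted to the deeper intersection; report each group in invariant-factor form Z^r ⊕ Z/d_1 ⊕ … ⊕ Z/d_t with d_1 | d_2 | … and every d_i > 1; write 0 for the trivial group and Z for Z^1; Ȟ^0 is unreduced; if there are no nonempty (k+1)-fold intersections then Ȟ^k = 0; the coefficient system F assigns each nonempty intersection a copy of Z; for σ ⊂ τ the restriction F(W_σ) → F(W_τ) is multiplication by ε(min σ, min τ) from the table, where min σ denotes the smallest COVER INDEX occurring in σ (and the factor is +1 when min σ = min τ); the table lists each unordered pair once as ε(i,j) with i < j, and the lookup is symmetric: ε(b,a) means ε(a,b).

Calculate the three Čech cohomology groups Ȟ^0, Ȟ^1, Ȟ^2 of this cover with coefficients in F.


nonempty intersections:
  W12={e,g} W13={b} W14={c} W15={d} W23={f} W45={a}
C dims 5,6; δ0: rk 5, SNF 1^4·2
Ȟ^0: (5−5)−0=0 ⇒ 0
Ȟ^1: (6−0)−5=1 plus torsion [2] ⇒ Z ⊕ Z/2
Ȟ^2: (0−0)−0=0 ⇒ 0

Ȟ^0 = 0, Ȟ^1 = Z ⊕ Z/2, Ȟ^2 = 0


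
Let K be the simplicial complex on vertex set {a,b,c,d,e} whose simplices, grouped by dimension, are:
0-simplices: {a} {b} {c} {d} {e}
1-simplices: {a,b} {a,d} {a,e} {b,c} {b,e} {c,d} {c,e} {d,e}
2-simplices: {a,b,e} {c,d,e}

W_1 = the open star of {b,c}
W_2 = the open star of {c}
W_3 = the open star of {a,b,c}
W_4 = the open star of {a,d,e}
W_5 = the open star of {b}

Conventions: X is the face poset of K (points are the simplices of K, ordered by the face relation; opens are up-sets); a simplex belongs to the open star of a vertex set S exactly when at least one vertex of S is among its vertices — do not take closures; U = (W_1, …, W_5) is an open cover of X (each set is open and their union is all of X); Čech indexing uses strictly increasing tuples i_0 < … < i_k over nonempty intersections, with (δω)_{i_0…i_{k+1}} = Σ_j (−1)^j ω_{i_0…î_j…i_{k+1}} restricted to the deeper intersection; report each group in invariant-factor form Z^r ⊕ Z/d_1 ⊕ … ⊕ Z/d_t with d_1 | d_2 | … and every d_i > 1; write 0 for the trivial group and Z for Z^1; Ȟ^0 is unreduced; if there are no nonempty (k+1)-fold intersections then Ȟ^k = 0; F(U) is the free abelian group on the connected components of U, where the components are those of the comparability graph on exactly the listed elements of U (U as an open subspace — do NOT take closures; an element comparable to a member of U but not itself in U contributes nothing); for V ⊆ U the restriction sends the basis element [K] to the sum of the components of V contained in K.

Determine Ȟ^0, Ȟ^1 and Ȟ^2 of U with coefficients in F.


Ȟ^0(U;F) ≅ Z,  Ȟ^1(U;F) ≅ Z,  Ȟ^2(U;F) ≅ 0

nerve simplices:
  W1={{b},{c},{a,b},{b,c},{b,e},{c,d},{c,e},{a,b,e},{c,d,e}} W2={{c},{b,c},{c,d},{c,e},{c,d,e}} W3={{a},{b},{c},{a,b},{a,d},{a,e},{b,c},{b,e},{c,d},{c,e},{a,b,e},{c,d,e}} W4={{a},{d},{e},{a,b},{a,d},{a,e},{b,e},{c,d},{c,e},{d,e},{a,b,e},{c,d,e}} W5={{b},{a,b},{b,c},{b,e},{a,b,e}}
  W12={{c},{b,c},{c,d},{c,e},{c,d,e}} W13={{b},{c},{a,b},{b,c},{b,e},{c,d},{c,e},{a,b,e},{c,d,e}} W14={{a,b},{b,e},{c,d},{c,e},{a,b,e},{c,d,e}} W15={{b},{a,b},{b,c},{b,e},{a,b,e}} W23={{c},{b,c},{c,d},{c,e},{c,d,e}} W24={{c,d},{c,e},{c,d,e}} W25={{b,c}} W34={{a},{a,b},{a,d},{a,e},{b,e},{c,d},{c,e},{a,b,e},{c,d,e}} W35={{b},{a,b},{b,c},{b,e},{a,b,e}} W45={{a,b},{b,e},{a,b,e}}
  W123={{c},{b,c},{c,d},{c,e},{c,d,e}} W124={{c,d},{c,e},{c,d,e}} W125={{b,c}} W134={{a,b},{b,e},{c,d},{c,e},{a,b,e},{c,d,e}} W135={{b},{a,b},{b,c},{b,e},{a,b,e}} W145={{a,b},{b,e},{a,b,e}} W234={{c,d},{c,e},{c,d,e}} W235={{b,c}} W345={{a,b},{b,e},{a,b,e}}
  W1234={{c,d},{c,e},{c,d,e}} W1235={{b,c}} W1345={{a,b},{b,e},{a,b,e}}
components per intersection:
  W1: {{b},{c},{a,b},{b,c},{b,e},{c,d},{c,e},{a,b,e},{c,d,e}}
  W2: {{c},{b,c},{c,d},{c,e},{c,d,e}}
  W3: {{a},{b},{c},{a,b},{a,d},{a,e},{b,c},{b,e},{c,d},{c,e},{a,b,e},{c,d,e}}
  W4: {{a},{d},{e},{a,b},{a,d},{a,e},{b,e},{c,d},{c,e},{d,e},{a,b,e},{c,d,e}}
  W5: {{b},{a,b},{b,c},{b,e},{a,b,e}}
  W12: {{c},{b,c},{c,d},{c,e},{c,d,e}}
  W13: {{b},{c},{a,b},{b,c},{b,e},{c,d},{c,e},{a,b,e},{c,d,e}}
  W14: {{a,b},{b,e},{a,b,e}} {{c,d},{c,e},{c,d,e}}
  W15: {{b},{a,b},{b,c},{b,e},{a,b,e}}
  W23: {{c},{b,c},{c,d},{c,e},{c,d,e}}
  W24: {{c,d},{c,e},{c,d,e}}
  W25: {{b,c}}
  W34: {{a},{a,b},{a,d},{a,e},{b,e},{a,b,e}} {{c,d},{c,e},{c,d,e}}
  W35: {{b},{a,b},{b,c},{b,e},{a,b,e}}
  W45: {{a,b},{b,e},{a,b,e}}
  W123: {{c},{b,c},{c,d},{c,e},{c,d,e}}
  W124: {{c,d},{c,e},{c,d,e}}
  W125: {{b,c}}
  W134: {{a,b},{b,e},{a,b,e}} {{c,d},{c,e},{c,d,e}}
  W135: {{b},{a,b},{b,c},{b,e},{a,b,e}}
  W145: {{a,b},{b,e},{a,b,e}}
  W234: {{c,d},{c,e},{c,d,e}}
  W235: {{b,c}}
  W345: {{a,b},{b,e},{a,b,e}}
  W1234: {{c,d},{c,e},{c,d,e}}
  W1235: {{b,c}}
  W1345: {{a,b},{b,e},{a,b,e}}
C dims 5,12,10,3; δ0: rk 4, SNF 1^4; δ1: rk 7, SNF 1^7; δ2: rk 3, SNF 1^3
degree 0: 5−4−0 = 1 → Ȟ^0 ≅ Z
degree 1: 12−7−4 = 1 → Ȟ^1 ≅ Z
degree 2: 10−3−7 = 0 → Ȟ^2 ≅ 0


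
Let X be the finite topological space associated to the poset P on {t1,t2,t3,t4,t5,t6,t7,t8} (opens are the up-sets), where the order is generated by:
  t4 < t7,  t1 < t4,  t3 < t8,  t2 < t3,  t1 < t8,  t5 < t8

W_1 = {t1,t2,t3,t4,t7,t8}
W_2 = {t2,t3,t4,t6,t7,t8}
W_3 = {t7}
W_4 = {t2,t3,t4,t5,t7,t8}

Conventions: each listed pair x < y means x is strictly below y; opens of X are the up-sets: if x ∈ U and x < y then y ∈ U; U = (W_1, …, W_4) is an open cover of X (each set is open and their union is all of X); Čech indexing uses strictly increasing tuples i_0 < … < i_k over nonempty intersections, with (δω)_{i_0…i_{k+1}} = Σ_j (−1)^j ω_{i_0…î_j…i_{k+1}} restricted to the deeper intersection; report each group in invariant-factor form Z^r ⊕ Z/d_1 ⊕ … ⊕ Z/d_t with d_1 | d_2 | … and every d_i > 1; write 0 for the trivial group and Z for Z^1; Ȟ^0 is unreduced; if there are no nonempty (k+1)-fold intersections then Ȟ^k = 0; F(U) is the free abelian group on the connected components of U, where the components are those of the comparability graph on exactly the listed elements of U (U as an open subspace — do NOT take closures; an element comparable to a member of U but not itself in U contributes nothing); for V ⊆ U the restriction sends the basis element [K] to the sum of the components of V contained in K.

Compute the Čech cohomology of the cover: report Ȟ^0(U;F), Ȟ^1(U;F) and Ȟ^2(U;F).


Ȟ^0 ≅ Z^2,  Ȟ^1 ≅ 0,  Ȟ^2 ≅ 0

nerve simplices:
  W12={t2,t3,t4,t7,t8} W13={t7} W14={t2,t3,t4,t7,t8} W23={t7} W24={t2,t3,t4,t7,t8} W34={t7}
  W123={t7} W124={t2,t3,t4,t7,t8} W134={t7} W234={t7}
  W1234={t7}
components per intersection:
  W1: {t1,t2,t3,t4,t7,t8}
  W2: {t2,t3,t8} {t4,t7} {t6}
  W3: {t7}
  W4: {t2,t3,t5,t8} {t4,t7}
  W12: {t2,t3,t8} {t4,t7}
  W13: {t7}
  W14: {t2,t3,t8} {t4,t7}
  W23: {t7}
  W24: {t2,t3,t8} {t4,t7}
  W34: {t7}
  W123: {t7}
  W124: {t2,t3,t8} {t4,t7}
  W134: {t7}
  W234: {t7}
  W1234: {t7}
C dims 7,9,5,1; δ0: rk 5, SNF 1^5; δ1: rk 4, SNF 1^4; δ2: rk 1, SNF 1^1
degree 0: 7−5−0 = 2 → Ȟ^0 ≅ Z^2
degree 1: 9−4−5 = 0 → Ȟ^1 ≅ 0
degree 2: 5−1−4 = 0 → Ȟ^2 ≅ 0


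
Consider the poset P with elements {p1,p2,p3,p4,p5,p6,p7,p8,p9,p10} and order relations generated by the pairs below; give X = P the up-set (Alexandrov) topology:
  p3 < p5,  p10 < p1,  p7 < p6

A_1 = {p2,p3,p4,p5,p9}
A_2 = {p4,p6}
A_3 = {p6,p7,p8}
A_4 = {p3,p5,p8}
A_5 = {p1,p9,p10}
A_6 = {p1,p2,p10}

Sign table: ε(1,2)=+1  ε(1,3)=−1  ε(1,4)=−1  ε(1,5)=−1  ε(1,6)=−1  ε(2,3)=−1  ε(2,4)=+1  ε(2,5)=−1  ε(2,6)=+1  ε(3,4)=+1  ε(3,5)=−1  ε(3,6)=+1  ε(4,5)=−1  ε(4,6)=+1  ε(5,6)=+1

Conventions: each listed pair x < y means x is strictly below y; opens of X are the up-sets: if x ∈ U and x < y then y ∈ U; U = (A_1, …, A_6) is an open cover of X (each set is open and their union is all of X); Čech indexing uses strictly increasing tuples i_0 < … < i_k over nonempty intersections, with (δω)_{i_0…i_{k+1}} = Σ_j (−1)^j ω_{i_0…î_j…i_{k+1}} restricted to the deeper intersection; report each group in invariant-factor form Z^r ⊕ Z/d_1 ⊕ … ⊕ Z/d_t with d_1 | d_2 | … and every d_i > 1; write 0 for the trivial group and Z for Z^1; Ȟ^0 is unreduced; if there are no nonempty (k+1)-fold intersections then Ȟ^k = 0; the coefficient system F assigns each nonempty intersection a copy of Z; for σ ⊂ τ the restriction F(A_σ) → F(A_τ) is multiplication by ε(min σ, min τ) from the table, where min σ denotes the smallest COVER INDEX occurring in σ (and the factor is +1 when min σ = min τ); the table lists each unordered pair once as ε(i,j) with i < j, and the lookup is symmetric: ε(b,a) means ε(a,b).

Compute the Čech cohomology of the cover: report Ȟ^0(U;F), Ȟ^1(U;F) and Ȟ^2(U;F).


Ȟ^0 = Z,  Ȟ^1 = Z^2,  Ȟ^2 = 0

cover nerve:
  A12={p4} A14={p3,p5} A15={p9} A16={p2} A23={p6} A34={p8} A56={p1,p10}
C dims 6,7; δ0: rk 5, SNF 1^5
Ȟ^0: (6−5)−0=1 ⇒ Z
Ȟ^1: (7−0)−5=2 ⇒ Z^2
Ȟ^2: (0−0)−0=0 ⇒ 0
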